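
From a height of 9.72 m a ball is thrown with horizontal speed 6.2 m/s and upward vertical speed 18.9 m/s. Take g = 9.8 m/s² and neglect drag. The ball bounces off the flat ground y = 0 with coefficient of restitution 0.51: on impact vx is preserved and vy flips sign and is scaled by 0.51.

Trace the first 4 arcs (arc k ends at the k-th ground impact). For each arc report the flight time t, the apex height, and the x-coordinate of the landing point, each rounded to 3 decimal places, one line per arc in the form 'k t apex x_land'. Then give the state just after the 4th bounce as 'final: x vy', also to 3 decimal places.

Arc 1: start y=9.720, vy=18.900 → t=4.317, apex=27.945, x_land=26.763, impact vy=-23.403
  bounce: vy ← 0.51·23.403 = 11.936
Arc 2: start y=0.000, vy=11.936 → t=2.436, apex=7.268, x_land=41.866, impact vy=-11.936
  bounce: vy ← 0.51·11.936 = 6.087
Arc 3: start y=0.000, vy=6.087 → t=1.242, apex=1.891, x_land=49.568, impact vy=-6.087
  bounce: vy ← 0.51·6.087 = 3.104
Arc 4: start y=0.000, vy=3.104 → t=0.634, apex=0.492, x_land=53.496, impact vy=-3.104
  bounce: vy ← 0.51·3.104 = 1.583

1 4.317 27.945 26.763
2 2.436 7.268 41.866
3 1.242 1.891 49.568
4 0.634 0.492 53.496
final: 53.496 1.583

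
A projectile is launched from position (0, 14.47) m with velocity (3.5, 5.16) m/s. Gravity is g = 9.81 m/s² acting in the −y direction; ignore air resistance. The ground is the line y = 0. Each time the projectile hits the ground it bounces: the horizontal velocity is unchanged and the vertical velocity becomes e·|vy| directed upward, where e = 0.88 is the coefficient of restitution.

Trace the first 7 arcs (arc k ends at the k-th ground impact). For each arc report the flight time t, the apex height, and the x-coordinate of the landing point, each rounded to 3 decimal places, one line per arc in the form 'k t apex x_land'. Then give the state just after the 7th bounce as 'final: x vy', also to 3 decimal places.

1 2.322 15.827 8.128
2 3.162 12.256 19.193
3 2.782 9.491 28.931
4 2.448 7.350 37.500
5 2.154 5.692 45.040
6 1.896 4.408 51.676
7 1.668 3.413 57.516
final: 57.516 7.202

Arc 1: start y=14.470, vy=5.160 → t=2.322, apex=15.827, x_land=8.128, impact vy=-17.622
  bounce: vy ← 0.88·17.622 = 15.507
Arc 2: start y=0.000, vy=15.507 → t=3.162, apex=12.256, x_land=19.193, impact vy=-15.507
  bounce: vy ← 0.88·15.507 = 13.646
Arc 3: start y=0.000, vy=13.646 → t=2.782, apex=9.491, x_land=28.931, impact vy=-13.646
  bounce: vy ← 0.88·13.646 = 12.009
Arc 4: start y=0.000, vy=12.009 → t=2.448, apex=7.350, x_land=37.500, impact vy=-12.009
  bounce: vy ← 0.88·12.009 = 10.568
Arc 5: start y=0.000, vy=10.568 → t=2.154, apex=5.692, x_land=45.040, impact vy=-10.568
  bounce: vy ← 0.88·10.568 = 9.300
Arc 6: start y=0.000, vy=9.300 → t=1.896, apex=4.408, x_land=51.676, impact vy=-9.300
  bounce: vy ← 0.88·9.300 = 8.184
Arc 7: start y=0.000, vy=8.184 → t=1.668, apex=3.413, x_land=57.516, impact vy=-8.184
  bounce: vy ← 0.88·8.184 = 7.202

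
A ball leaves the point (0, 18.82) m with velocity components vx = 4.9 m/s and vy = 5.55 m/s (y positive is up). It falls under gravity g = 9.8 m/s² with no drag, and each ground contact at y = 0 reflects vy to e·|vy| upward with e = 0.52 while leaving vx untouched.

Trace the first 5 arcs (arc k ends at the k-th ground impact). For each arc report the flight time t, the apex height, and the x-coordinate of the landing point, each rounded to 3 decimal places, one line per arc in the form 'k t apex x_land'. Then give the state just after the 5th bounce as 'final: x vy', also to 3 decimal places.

1 2.606 20.392 12.771
2 2.122 5.514 23.167
3 1.103 1.491 28.572
4 0.574 0.403 31.384
5 0.298 0.109 32.845
final: 32.845 0.760

Arc 1: start y=18.820, vy=5.550 → t=2.606, apex=20.392, x_land=12.771, impact vy=-19.992
  bounce: vy ← 0.52·19.992 = 10.396
Arc 2: start y=0.000, vy=10.396 → t=2.122, apex=5.514, x_land=23.167, impact vy=-10.396
  bounce: vy ← 0.52·10.396 = 5.406
Arc 3: start y=0.000, vy=5.406 → t=1.103, apex=1.491, x_land=28.572, impact vy=-5.406
  bounce: vy ← 0.52·5.406 = 2.811
Arc 4: start y=0.000, vy=2.811 → t=0.574, apex=0.403, x_land=31.384, impact vy=-2.811
  bounce: vy ← 0.52·2.811 = 1.462
Arc 5: start y=0.000, vy=1.462 → t=0.298, apex=0.109, x_land=32.845, impact vy=-1.462
  bounce: vy ← 0.52·1.462 = 0.760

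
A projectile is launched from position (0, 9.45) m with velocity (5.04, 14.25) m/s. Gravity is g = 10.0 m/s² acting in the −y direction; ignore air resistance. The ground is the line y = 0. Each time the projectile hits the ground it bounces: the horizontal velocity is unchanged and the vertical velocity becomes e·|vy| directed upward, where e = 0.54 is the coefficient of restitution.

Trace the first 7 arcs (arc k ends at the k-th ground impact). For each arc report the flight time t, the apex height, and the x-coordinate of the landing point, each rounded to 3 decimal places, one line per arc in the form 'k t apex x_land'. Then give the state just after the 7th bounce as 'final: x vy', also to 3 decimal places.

Arc 1: start y=9.450, vy=14.250 → t=3.405, apex=19.603, x_land=17.161, impact vy=-19.801
  bounce: vy ← 0.54·19.801 = 10.692
Arc 2: start y=0.000, vy=10.692 → t=2.138, apex=5.716, x_land=27.939, impact vy=-10.692
  bounce: vy ← 0.54·10.692 = 5.774
Arc 3: start y=0.000, vy=5.774 → t=1.155, apex=1.667, x_land=33.759, impact vy=-5.774
  bounce: vy ← 0.54·5.774 = 3.118
Arc 4: start y=0.000, vy=3.118 → t=0.624, apex=0.486, x_land=36.902, impact vy=-3.118
  bounce: vy ← 0.54·3.118 = 1.684
Arc 5: start y=0.000, vy=1.684 → t=0.337, apex=0.142, x_land=38.599, impact vy=-1.684
  bounce: vy ← 0.54·1.684 = 0.909
Arc 6: start y=0.000, vy=0.909 → t=0.182, apex=0.041, x_land=39.516, impact vy=-0.909
  bounce: vy ← 0.54·0.909 = 0.491
Arc 7: start y=0.000, vy=0.491 → t=0.098, apex=0.012, x_land=40.011, impact vy=-0.491
  bounce: vy ← 0.54·0.491 = 0.265

1 3.405 19.603 17.161
2 2.138 5.716 27.939
3 1.155 1.667 33.759
4 0.624 0.486 36.902
5 0.337 0.142 38.599
6 0.182 0.041 39.516
7 0.098 0.012 40.011
final: 40.011 0.265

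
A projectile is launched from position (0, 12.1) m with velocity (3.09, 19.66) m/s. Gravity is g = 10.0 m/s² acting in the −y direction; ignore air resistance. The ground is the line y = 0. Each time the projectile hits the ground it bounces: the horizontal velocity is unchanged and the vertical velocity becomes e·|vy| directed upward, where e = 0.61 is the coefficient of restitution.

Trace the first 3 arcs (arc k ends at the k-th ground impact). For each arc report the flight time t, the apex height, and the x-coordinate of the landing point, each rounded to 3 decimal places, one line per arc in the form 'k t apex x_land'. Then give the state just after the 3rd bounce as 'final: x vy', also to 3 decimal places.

Arc 1: start y=12.100, vy=19.660 → t=4.473, apex=31.426, x_land=13.822, impact vy=-25.070
  bounce: vy ← 0.61·25.070 = 15.293
Arc 2: start y=0.000, vy=15.293 → t=3.059, apex=11.694, x_land=23.273, impact vy=-15.293
  bounce: vy ← 0.61·15.293 = 9.329
Arc 3: start y=0.000, vy=9.329 → t=1.866, apex=4.351, x_land=29.038, impact vy=-9.329
  bounce: vy ← 0.61·9.329 = 5.690

1 4.473 31.426 13.822
2 3.059 11.694 23.273
3 1.866 4.351 29.038
final: 29.038 5.690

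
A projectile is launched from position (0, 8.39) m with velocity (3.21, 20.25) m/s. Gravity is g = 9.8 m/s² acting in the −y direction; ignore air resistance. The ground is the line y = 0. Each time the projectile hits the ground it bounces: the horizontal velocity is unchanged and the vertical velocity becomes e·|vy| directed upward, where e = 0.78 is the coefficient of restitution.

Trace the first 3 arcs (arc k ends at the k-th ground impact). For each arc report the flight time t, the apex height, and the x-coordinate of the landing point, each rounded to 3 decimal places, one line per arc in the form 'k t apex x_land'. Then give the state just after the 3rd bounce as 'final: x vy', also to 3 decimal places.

1 4.512 29.312 14.484
2 3.815 17.833 26.732
3 2.976 10.850 36.285
final: 36.285 11.374

Arc 1: start y=8.390, vy=20.250 → t=4.512, apex=29.312, x_land=14.484, impact vy=-23.969
  bounce: vy ← 0.78·23.969 = 18.696
Arc 2: start y=0.000, vy=18.696 → t=3.815, apex=17.833, x_land=26.732, impact vy=-18.696
  bounce: vy ← 0.78·18.696 = 14.583
Arc 3: start y=0.000, vy=14.583 → t=2.976, apex=10.850, x_land=36.285, impact vy=-14.583
  bounce: vy ← 0.78·14.583 = 11.374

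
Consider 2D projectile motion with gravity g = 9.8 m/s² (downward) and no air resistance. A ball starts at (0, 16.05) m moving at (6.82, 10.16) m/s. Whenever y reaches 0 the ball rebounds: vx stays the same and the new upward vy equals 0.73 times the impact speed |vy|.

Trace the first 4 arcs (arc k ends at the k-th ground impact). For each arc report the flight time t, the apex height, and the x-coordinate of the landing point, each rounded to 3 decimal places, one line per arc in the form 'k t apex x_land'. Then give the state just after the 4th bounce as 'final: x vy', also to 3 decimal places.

1 3.122 21.317 21.295
2 3.045 11.360 42.063
3 2.223 6.054 57.224
4 1.623 3.226 68.292
final: 68.292 5.805

Arc 1: start y=16.050, vy=10.160 → t=3.122, apex=21.317, x_land=21.295, impact vy=-20.440
  bounce: vy ← 0.73·20.440 = 14.921
Arc 2: start y=0.000, vy=14.921 → t=3.045, apex=11.360, x_land=42.063, impact vy=-14.921
  bounce: vy ← 0.73·14.921 = 10.893
Arc 3: start y=0.000, vy=10.893 → t=2.223, apex=6.054, x_land=57.224, impact vy=-10.893
  bounce: vy ← 0.73·10.893 = 7.952
Arc 4: start y=0.000, vy=7.952 → t=1.623, apex=3.226, x_land=68.292, impact vy=-7.952
  bounce: vy ← 0.73·7.952 = 5.805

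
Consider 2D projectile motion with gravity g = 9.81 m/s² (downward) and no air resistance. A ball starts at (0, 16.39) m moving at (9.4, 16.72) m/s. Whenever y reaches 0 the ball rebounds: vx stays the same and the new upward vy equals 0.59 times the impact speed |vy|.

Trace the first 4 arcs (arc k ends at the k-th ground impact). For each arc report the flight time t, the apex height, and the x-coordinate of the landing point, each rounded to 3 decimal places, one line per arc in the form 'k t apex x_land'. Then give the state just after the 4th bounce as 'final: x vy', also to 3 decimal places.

1 4.204 30.639 39.514
2 2.949 10.665 67.236
3 1.740 3.713 83.592
4 1.027 1.292 93.243
final: 93.243 2.971

Arc 1: start y=16.390, vy=16.720 → t=4.204, apex=30.639, x_land=39.514, impact vy=-24.518
  bounce: vy ← 0.59·24.518 = 14.466
Arc 2: start y=0.000, vy=14.466 → t=2.949, apex=10.665, x_land=67.236, impact vy=-14.466
  bounce: vy ← 0.59·14.466 = 8.535
Arc 3: start y=0.000, vy=8.535 → t=1.740, apex=3.713, x_land=83.592, impact vy=-8.535
  bounce: vy ← 0.59·8.535 = 5.035
Arc 4: start y=0.000, vy=5.035 → t=1.027, apex=1.292, x_land=93.243, impact vy=-5.035
  bounce: vy ← 0.59·5.035 = 2.971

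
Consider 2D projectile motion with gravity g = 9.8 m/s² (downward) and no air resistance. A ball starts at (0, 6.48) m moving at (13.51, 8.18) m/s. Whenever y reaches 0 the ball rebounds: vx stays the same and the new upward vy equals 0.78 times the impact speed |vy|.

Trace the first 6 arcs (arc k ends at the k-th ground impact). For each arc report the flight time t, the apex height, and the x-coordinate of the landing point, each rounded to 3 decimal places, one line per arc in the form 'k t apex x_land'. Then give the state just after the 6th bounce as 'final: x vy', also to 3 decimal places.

Arc 1: start y=6.480, vy=8.180 → t=2.256, apex=9.894, x_land=30.474, impact vy=-13.926
  bounce: vy ← 0.78·13.926 = 10.862
Arc 2: start y=0.000, vy=10.862 → t=2.217, apex=6.019, x_land=60.422, impact vy=-10.862
  bounce: vy ← 0.78·10.862 = 8.472
Arc 3: start y=0.000, vy=8.472 → t=1.729, apex=3.662, x_land=83.781, impact vy=-8.472
  bounce: vy ← 0.78·8.472 = 6.608
Arc 4: start y=0.000, vy=6.608 → t=1.349, apex=2.228, x_land=102.001, impact vy=-6.608
  bounce: vy ← 0.78·6.608 = 5.155
Arc 5: start y=0.000, vy=5.155 → t=1.052, apex=1.356, x_land=116.213, impact vy=-5.155
  bounce: vy ← 0.78·5.155 = 4.021
Arc 6: start y=0.000, vy=4.021 → t=0.821, apex=0.825, x_land=127.299, impact vy=-4.021
  bounce: vy ← 0.78·4.021 = 3.136

1 2.256 9.894 30.474
2 2.217 6.019 60.422
3 1.729 3.662 83.781
4 1.349 2.228 102.001
5 1.052 1.356 116.213
6 0.821 0.825 127.299
final: 127.299 3.136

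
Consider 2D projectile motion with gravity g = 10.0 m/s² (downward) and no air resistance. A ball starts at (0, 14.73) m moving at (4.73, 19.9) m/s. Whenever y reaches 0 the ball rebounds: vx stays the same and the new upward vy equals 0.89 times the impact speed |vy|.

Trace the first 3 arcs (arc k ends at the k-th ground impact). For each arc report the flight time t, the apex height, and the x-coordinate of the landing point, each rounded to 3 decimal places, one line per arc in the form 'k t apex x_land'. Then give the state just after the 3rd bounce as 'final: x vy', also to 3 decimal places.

1 4.618 34.530 21.843
2 4.678 27.352 43.969
3 4.163 21.665 63.661
final: 63.661 18.526

Arc 1: start y=14.730, vy=19.900 → t=4.618, apex=34.530, x_land=21.843, impact vy=-26.279
  bounce: vy ← 0.89·26.279 = 23.389
Arc 2: start y=0.000, vy=23.389 → t=4.678, apex=27.352, x_land=43.969, impact vy=-23.389
  bounce: vy ← 0.89·23.389 = 20.816
Arc 3: start y=0.000, vy=20.816 → t=4.163, apex=21.665, x_land=63.661, impact vy=-20.816
  bounce: vy ← 0.89·20.816 = 18.526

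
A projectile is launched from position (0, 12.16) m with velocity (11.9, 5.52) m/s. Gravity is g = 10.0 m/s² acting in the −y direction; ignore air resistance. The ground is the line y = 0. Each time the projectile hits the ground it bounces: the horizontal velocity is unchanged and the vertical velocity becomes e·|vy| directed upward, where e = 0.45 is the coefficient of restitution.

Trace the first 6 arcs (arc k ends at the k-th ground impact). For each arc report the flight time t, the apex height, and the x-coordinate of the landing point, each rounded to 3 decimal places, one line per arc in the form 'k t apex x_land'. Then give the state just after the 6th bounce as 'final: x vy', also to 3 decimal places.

Arc 1: start y=12.160, vy=5.520 → t=2.206, apex=13.684, x_land=26.255, impact vy=-16.543
  bounce: vy ← 0.45·16.543 = 7.444
Arc 2: start y=0.000, vy=7.444 → t=1.489, apex=2.771, x_land=43.972, impact vy=-7.444
  bounce: vy ← 0.45·7.444 = 3.350
Arc 3: start y=0.000, vy=3.350 → t=0.670, apex=0.561, x_land=51.945, impact vy=-3.350
  bounce: vy ← 0.45·3.350 = 1.507
Arc 4: start y=0.000, vy=1.507 → t=0.301, apex=0.114, x_land=55.533, impact vy=-1.507
  bounce: vy ← 0.45·1.507 = 0.678
Arc 5: start y=0.000, vy=0.678 → t=0.136, apex=0.023, x_land=57.148, impact vy=-0.678
  bounce: vy ← 0.45·0.678 = 0.305
Arc 6: start y=0.000, vy=0.305 → t=0.061, apex=0.005, x_land=57.874, impact vy=-0.305
  bounce: vy ← 0.45·0.305 = 0.137

1 2.206 13.684 26.255
2 1.489 2.771 43.972
3 0.670 0.561 51.945
4 0.301 0.114 55.533
5 0.136 0.023 57.148
6 0.061 0.005 57.874
final: 57.874 0.137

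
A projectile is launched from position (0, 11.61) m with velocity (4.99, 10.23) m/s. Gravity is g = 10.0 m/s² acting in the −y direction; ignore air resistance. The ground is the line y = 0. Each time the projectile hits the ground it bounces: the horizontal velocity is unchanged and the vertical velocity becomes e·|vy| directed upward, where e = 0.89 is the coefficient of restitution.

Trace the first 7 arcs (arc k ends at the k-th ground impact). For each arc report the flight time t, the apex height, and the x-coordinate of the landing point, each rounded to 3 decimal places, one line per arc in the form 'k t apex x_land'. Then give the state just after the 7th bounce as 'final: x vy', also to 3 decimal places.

Arc 1: start y=11.610, vy=10.230 → t=2.858, apex=16.843, x_land=14.263, impact vy=-18.354
  bounce: vy ← 0.89·18.354 = 16.335
Arc 2: start y=0.000, vy=16.335 → t=3.267, apex=13.341, x_land=30.565, impact vy=-16.335
  bounce: vy ← 0.89·16.335 = 14.538
Arc 3: start y=0.000, vy=14.538 → t=2.908, apex=10.567, x_land=45.074, impact vy=-14.538
  bounce: vy ← 0.89·14.538 = 12.939
Arc 4: start y=0.000, vy=12.939 → t=2.588, apex=8.370, x_land=57.987, impact vy=-12.939
  bounce: vy ← 0.89·12.939 = 11.515
Arc 5: start y=0.000, vy=11.515 → t=2.303, apex=6.630, x_land=69.479, impact vy=-11.515
  bounce: vy ← 0.89·11.515 = 10.249
Arc 6: start y=0.000, vy=10.249 → t=2.050, apex=5.252, x_land=79.707, impact vy=-10.249
  bounce: vy ← 0.89·10.249 = 9.121
Arc 7: start y=0.000, vy=9.121 → t=1.824, apex=4.160, x_land=88.811, impact vy=-9.121
  bounce: vy ← 0.89·9.121 = 8.118

1 2.858 16.843 14.263
2 3.267 13.341 30.565
3 2.908 10.567 45.074
4 2.588 8.370 57.987
5 2.303 6.630 69.479
6 2.050 5.252 79.707
7 1.824 4.160 88.811
final: 88.811 8.118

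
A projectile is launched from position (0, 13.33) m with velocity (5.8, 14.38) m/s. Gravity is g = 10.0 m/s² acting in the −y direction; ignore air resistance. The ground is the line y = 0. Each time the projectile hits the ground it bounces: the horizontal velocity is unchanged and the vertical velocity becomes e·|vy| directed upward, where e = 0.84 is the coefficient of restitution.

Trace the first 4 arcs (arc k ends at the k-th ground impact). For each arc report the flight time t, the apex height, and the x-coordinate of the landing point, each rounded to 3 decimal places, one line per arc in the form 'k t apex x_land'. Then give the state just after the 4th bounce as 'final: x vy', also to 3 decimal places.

1 3.614 23.669 20.960
2 3.655 16.701 42.160
3 3.070 11.784 59.968
4 2.579 8.315 74.927
final: 74.927 10.832

Arc 1: start y=13.330, vy=14.380 → t=3.614, apex=23.669, x_land=20.960, impact vy=-21.757
  bounce: vy ← 0.84·21.757 = 18.276
Arc 2: start y=0.000, vy=18.276 → t=3.655, apex=16.701, x_land=42.160, impact vy=-18.276
  bounce: vy ← 0.84·18.276 = 15.352
Arc 3: start y=0.000, vy=15.352 → t=3.070, apex=11.784, x_land=59.968, impact vy=-15.352
  bounce: vy ← 0.84·15.352 = 12.896
Arc 4: start y=0.000, vy=12.896 → t=2.579, apex=8.315, x_land=74.927, impact vy=-12.896
  bounce: vy ← 0.84·12.896 = 10.832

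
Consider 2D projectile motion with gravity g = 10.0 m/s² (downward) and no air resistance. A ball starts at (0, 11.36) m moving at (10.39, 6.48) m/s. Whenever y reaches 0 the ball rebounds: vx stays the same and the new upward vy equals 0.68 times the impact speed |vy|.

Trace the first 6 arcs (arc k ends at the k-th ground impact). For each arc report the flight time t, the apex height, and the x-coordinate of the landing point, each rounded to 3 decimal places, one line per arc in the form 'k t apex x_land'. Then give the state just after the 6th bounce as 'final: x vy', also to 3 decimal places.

Arc 1: start y=11.360, vy=6.480 → t=2.289, apex=13.460, x_land=23.780, impact vy=-16.407
  bounce: vy ← 0.68·16.407 = 11.157
Arc 2: start y=0.000, vy=11.157 → t=2.231, apex=6.224, x_land=46.963, impact vy=-11.157
  bounce: vy ← 0.68·11.157 = 7.587
Arc 3: start y=0.000, vy=7.587 → t=1.517, apex=2.878, x_land=62.728, impact vy=-7.587
  bounce: vy ← 0.68·7.587 = 5.159
Arc 4: start y=0.000, vy=5.159 → t=1.032, apex=1.331, x_land=73.449, impact vy=-5.159
  bounce: vy ← 0.68·5.159 = 3.508
Arc 5: start y=0.000, vy=3.508 → t=0.702, apex=0.615, x_land=80.738, impact vy=-3.508
  bounce: vy ← 0.68·3.508 = 2.385
Arc 6: start y=0.000, vy=2.385 → t=0.477, apex=0.285, x_land=85.695, impact vy=-2.385
  bounce: vy ← 0.68·2.385 = 1.622

1 2.289 13.460 23.780
2 2.231 6.224 46.963
3 1.517 2.878 62.728
4 1.032 1.331 73.449
5 0.702 0.615 80.738
6 0.477 0.285 85.695
final: 85.695 1.622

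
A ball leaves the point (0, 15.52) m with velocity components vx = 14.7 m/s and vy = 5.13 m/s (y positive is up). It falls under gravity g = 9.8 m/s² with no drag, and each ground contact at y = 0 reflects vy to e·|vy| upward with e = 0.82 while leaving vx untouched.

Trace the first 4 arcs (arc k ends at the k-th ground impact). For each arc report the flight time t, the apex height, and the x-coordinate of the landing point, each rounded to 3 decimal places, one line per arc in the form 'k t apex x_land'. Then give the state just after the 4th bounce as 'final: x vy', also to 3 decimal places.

1 2.379 16.863 34.965
2 3.042 11.338 79.687
3 2.495 7.624 116.360
4 2.046 5.126 146.431
final: 146.431 8.220

Arc 1: start y=15.520, vy=5.130 → t=2.379, apex=16.863, x_land=34.965, impact vy=-18.180
  bounce: vy ← 0.82·18.180 = 14.908
Arc 2: start y=0.000, vy=14.908 → t=3.042, apex=11.338, x_land=79.687, impact vy=-14.908
  bounce: vy ← 0.82·14.908 = 12.224
Arc 3: start y=0.000, vy=12.224 → t=2.495, apex=7.624, x_land=116.360, impact vy=-12.224
  bounce: vy ← 0.82·12.224 = 10.024
Arc 4: start y=0.000, vy=10.024 → t=2.046, apex=5.126, x_land=146.431, impact vy=-10.024
  bounce: vy ← 0.82·10.024 = 8.220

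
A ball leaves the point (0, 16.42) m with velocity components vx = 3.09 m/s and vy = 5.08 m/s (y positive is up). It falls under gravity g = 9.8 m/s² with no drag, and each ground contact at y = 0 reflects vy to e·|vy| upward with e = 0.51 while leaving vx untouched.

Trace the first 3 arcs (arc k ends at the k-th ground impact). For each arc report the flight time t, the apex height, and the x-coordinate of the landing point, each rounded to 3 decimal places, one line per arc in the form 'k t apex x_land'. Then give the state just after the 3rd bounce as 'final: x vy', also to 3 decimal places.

1 2.421 17.737 7.481
2 1.941 4.613 13.477
3 0.990 1.200 16.535
final: 16.535 2.473

Arc 1: start y=16.420, vy=5.080 → t=2.421, apex=17.737, x_land=7.481, impact vy=-18.645
  bounce: vy ← 0.51·18.645 = 9.509
Arc 2: start y=0.000, vy=9.509 → t=1.941, apex=4.613, x_land=13.477, impact vy=-9.509
  bounce: vy ← 0.51·9.509 = 4.850
Arc 3: start y=0.000, vy=4.850 → t=0.990, apex=1.200, x_land=16.535, impact vy=-4.850
  bounce: vy ← 0.51·4.850 = 2.473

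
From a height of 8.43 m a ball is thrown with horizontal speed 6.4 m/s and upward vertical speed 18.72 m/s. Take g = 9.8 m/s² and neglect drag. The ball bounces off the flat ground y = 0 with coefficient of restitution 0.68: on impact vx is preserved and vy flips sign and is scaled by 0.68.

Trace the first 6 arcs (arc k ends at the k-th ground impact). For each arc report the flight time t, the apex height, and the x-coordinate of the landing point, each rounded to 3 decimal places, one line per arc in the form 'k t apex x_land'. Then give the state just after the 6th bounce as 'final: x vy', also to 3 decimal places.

Arc 1: start y=8.430, vy=18.720 → t=4.227, apex=26.310, x_land=27.055, impact vy=-22.708
  bounce: vy ← 0.68·22.708 = 15.442
Arc 2: start y=0.000, vy=15.442 → t=3.151, apex=12.166, x_land=47.224, impact vy=-15.442
  bounce: vy ← 0.68·15.442 = 10.500
Arc 3: start y=0.000, vy=10.500 → t=2.143, apex=5.625, x_land=60.939, impact vy=-10.500
  bounce: vy ← 0.68·10.500 = 7.140
Arc 4: start y=0.000, vy=7.140 → t=1.457, apex=2.601, x_land=70.265, impact vy=-7.140
  bounce: vy ← 0.68·7.140 = 4.855
Arc 5: start y=0.000, vy=4.855 → t=0.991, apex=1.203, x_land=76.606, impact vy=-4.855
  bounce: vy ← 0.68·4.855 = 3.302
Arc 6: start y=0.000, vy=3.302 → t=0.674, apex=0.556, x_land=80.919, impact vy=-3.302
  bounce: vy ← 0.68·3.302 = 2.245

1 4.227 26.310 27.055
2 3.151 12.166 47.224
3 2.143 5.625 60.939
4 1.457 2.601 70.265
5 0.991 1.203 76.606
6 0.674 0.556 80.919
final: 80.919 2.245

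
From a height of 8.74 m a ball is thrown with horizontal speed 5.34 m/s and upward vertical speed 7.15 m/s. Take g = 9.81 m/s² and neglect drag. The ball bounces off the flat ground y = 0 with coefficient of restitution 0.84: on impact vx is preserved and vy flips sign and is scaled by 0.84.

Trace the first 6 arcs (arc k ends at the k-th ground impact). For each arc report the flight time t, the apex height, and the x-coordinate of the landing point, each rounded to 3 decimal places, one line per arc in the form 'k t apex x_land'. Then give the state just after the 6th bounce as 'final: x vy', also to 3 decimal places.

Arc 1: start y=8.740, vy=7.150 → t=2.250, apex=11.346, x_land=12.014, impact vy=-14.920
  bounce: vy ← 0.84·14.920 = 12.533
Arc 2: start y=0.000, vy=12.533 → t=2.555, apex=8.005, x_land=25.658, impact vy=-12.533
  bounce: vy ← 0.84·12.533 = 10.527
Arc 3: start y=0.000, vy=10.527 → t=2.146, apex=5.649, x_land=37.119, impact vy=-10.527
  bounce: vy ← 0.84·10.527 = 8.843
Arc 4: start y=0.000, vy=8.843 → t=1.803, apex=3.986, x_land=46.746, impact vy=-8.843
  bounce: vy ← 0.84·8.843 = 7.428
Arc 5: start y=0.000, vy=7.428 → t=1.514, apex=2.812, x_land=54.833, impact vy=-7.428
  bounce: vy ← 0.84·7.428 = 6.240
Arc 6: start y=0.000, vy=6.240 → t=1.272, apex=1.984, x_land=61.626, impact vy=-6.240
  bounce: vy ← 0.84·6.240 = 5.241

1 2.250 11.346 12.014
2 2.555 8.005 25.658
3 2.146 5.649 37.119
4 1.803 3.986 46.746
5 1.514 2.812 54.833
6 1.272 1.984 61.626
final: 61.626 5.241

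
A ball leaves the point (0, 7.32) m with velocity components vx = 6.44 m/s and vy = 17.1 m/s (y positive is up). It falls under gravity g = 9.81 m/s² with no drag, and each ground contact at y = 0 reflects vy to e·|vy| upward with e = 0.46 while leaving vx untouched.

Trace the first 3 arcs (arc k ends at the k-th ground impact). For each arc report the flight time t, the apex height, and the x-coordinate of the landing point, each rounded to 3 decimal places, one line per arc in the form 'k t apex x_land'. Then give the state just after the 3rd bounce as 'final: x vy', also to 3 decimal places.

1 3.872 22.224 24.934
2 1.958 4.703 37.545
3 0.901 0.995 43.346
final: 43.346 2.033

Arc 1: start y=7.320, vy=17.100 → t=3.872, apex=22.224, x_land=24.934, impact vy=-20.881
  bounce: vy ← 0.46·20.881 = 9.605
Arc 2: start y=0.000, vy=9.605 → t=1.958, apex=4.703, x_land=37.545, impact vy=-9.605
  bounce: vy ← 0.46·9.605 = 4.418
Arc 3: start y=0.000, vy=4.418 → t=0.901, apex=0.995, x_land=43.346, impact vy=-4.418
  bounce: vy ← 0.46·4.418 = 2.033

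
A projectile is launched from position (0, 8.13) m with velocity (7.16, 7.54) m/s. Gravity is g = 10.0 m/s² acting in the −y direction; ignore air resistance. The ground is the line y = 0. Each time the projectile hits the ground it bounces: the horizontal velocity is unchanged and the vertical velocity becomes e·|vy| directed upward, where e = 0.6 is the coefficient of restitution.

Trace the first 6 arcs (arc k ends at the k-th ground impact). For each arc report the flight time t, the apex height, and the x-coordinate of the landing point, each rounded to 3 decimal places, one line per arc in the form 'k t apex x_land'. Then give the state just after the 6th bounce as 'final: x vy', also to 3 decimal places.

1 2.235 10.973 16.005
2 1.778 3.950 28.733
3 1.067 1.422 36.370
4 0.640 0.512 40.952
5 0.384 0.184 43.702
6 0.230 0.066 45.351
final: 45.351 0.691

Arc 1: start y=8.130, vy=7.540 → t=2.235, apex=10.973, x_land=16.005, impact vy=-14.814
  bounce: vy ← 0.6·14.814 = 8.888
Arc 2: start y=0.000, vy=8.888 → t=1.778, apex=3.950, x_land=28.733, impact vy=-8.888
  bounce: vy ← 0.6·8.888 = 5.333
Arc 3: start y=0.000, vy=5.333 → t=1.067, apex=1.422, x_land=36.370, impact vy=-5.333
  bounce: vy ← 0.6·5.333 = 3.200
Arc 4: start y=0.000, vy=3.200 → t=0.640, apex=0.512, x_land=40.952, impact vy=-3.200
  bounce: vy ← 0.6·3.200 = 1.920
Arc 5: start y=0.000, vy=1.920 → t=0.384, apex=0.184, x_land=43.702, impact vy=-1.920
  bounce: vy ← 0.6·1.920 = 1.152
Arc 6: start y=0.000, vy=1.152 → t=0.230, apex=0.066, x_land=45.351, impact vy=-1.152
  bounce: vy ← 0.6·1.152 = 0.691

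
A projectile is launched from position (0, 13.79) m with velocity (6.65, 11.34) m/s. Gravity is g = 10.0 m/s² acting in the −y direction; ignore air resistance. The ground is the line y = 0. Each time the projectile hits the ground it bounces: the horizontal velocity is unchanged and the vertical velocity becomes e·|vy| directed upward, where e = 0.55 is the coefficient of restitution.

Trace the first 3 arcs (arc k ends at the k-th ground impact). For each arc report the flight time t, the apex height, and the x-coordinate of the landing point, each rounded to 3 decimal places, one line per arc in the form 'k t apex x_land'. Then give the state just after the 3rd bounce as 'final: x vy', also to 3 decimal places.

Arc 1: start y=13.790, vy=11.340 → t=3.145, apex=20.220, x_land=20.914, impact vy=-20.110
  bounce: vy ← 0.55·20.110 = 11.060
Arc 2: start y=0.000, vy=11.060 → t=2.212, apex=6.116, x_land=35.624, impact vy=-11.060
  bounce: vy ← 0.55·11.060 = 6.083
Arc 3: start y=0.000, vy=6.083 → t=1.217, apex=1.850, x_land=43.715, impact vy=-6.083
  bounce: vy ← 0.55·6.083 = 3.346

1 3.145 20.220 20.914
2 2.212 6.116 35.624
3 1.217 1.850 43.715
final: 43.715 3.346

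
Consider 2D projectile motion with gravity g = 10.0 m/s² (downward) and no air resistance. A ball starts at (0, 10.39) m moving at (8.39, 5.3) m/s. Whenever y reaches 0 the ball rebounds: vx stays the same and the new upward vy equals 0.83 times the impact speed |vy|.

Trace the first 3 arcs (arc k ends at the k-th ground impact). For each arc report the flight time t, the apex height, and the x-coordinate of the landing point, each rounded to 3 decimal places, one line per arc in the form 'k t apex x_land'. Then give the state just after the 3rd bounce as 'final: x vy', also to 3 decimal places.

Arc 1: start y=10.390, vy=5.300 → t=2.066, apex=11.795, x_land=17.333, impact vy=-15.359
  bounce: vy ← 0.83·15.359 = 12.748
Arc 2: start y=0.000, vy=12.748 → t=2.550, apex=8.125, x_land=38.723, impact vy=-12.748
  bounce: vy ← 0.83·12.748 = 10.581
Arc 3: start y=0.000, vy=10.581 → t=2.116, apex=5.597, x_land=56.478, impact vy=-10.581
  bounce: vy ← 0.83·10.581 = 8.782

1 2.066 11.795 17.333
2 2.550 8.125 38.723
3 2.116 5.597 56.478
final: 56.478 8.782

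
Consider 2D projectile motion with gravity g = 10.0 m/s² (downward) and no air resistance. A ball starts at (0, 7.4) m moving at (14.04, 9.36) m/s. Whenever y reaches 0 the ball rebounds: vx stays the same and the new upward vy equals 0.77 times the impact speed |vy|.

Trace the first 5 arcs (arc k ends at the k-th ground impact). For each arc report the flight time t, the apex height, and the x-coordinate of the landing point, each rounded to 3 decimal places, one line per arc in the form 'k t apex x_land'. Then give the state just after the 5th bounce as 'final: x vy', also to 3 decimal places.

Arc 1: start y=7.400, vy=9.360 → t=2.471, apex=11.780, x_land=34.692, impact vy=-15.350
  bounce: vy ← 0.77·15.350 = 11.819
Arc 2: start y=0.000, vy=11.819 → t=2.364, apex=6.985, x_land=67.880, impact vy=-11.819
  bounce: vy ← 0.77·11.819 = 9.101
Arc 3: start y=0.000, vy=9.101 → t=1.820, apex=4.141, x_land=93.435, impact vy=-9.101
  bounce: vy ← 0.77·9.101 = 7.008
Arc 4: start y=0.000, vy=7.008 → t=1.402, apex=2.455, x_land=113.113, impact vy=-7.008
  bounce: vy ← 0.77·7.008 = 5.396
Arc 5: start y=0.000, vy=5.396 → t=1.079, apex=1.456, x_land=128.264, impact vy=-5.396
  bounce: vy ← 0.77·5.396 = 4.155

1 2.471 11.780 34.692
2 2.364 6.985 67.880
3 1.820 4.141 93.435
4 1.402 2.455 113.113
5 1.079 1.456 128.264
final: 128.264 4.155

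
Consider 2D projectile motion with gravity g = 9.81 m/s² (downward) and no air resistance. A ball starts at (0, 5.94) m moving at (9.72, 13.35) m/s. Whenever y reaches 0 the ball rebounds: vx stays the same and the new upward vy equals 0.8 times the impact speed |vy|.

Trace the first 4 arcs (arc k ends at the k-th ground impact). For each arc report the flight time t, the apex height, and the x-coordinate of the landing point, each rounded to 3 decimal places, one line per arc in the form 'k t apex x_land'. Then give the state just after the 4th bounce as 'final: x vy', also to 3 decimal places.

1 3.111 15.024 30.239
2 2.800 9.615 57.457
3 2.240 6.154 79.231
4 1.792 3.938 96.651
final: 96.651 7.032

Arc 1: start y=5.940, vy=13.350 → t=3.111, apex=15.024, x_land=30.239, impact vy=-17.169
  bounce: vy ← 0.8·17.169 = 13.735
Arc 2: start y=0.000, vy=13.735 → t=2.800, apex=9.615, x_land=57.457, impact vy=-13.735
  bounce: vy ← 0.8·13.735 = 10.988
Arc 3: start y=0.000, vy=10.988 → t=2.240, apex=6.154, x_land=79.231, impact vy=-10.988
  bounce: vy ← 0.8·10.988 = 8.790
Arc 4: start y=0.000, vy=8.790 → t=1.792, apex=3.938, x_land=96.651, impact vy=-8.790
  bounce: vy ← 0.8·8.790 = 7.032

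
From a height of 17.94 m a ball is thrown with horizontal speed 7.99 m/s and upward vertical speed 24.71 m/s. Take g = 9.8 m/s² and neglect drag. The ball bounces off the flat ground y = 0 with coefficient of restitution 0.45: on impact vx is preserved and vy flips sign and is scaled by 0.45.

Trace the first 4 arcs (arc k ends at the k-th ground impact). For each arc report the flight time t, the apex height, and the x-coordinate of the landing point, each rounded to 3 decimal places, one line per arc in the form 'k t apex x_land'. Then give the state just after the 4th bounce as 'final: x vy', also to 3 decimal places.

Arc 1: start y=17.940, vy=24.710 → t=5.687, apex=49.092, x_land=45.437, impact vy=-31.019
  bounce: vy ← 0.45·31.019 = 13.959
Arc 2: start y=0.000, vy=13.959 → t=2.849, apex=9.941, x_land=68.198, impact vy=-13.959
  bounce: vy ← 0.45·13.959 = 6.281
Arc 3: start y=0.000, vy=6.281 → t=1.282, apex=2.013, x_land=78.441, impact vy=-6.281
  bounce: vy ← 0.45·6.281 = 2.827
Arc 4: start y=0.000, vy=2.827 → t=0.577, apex=0.408, x_land=83.050, impact vy=-2.827
  bounce: vy ← 0.45·2.827 = 1.272

1 5.687 49.092 45.437
2 2.849 9.941 68.198
3 1.282 2.013 78.441
4 0.577 0.408 83.050
final: 83.050 1.272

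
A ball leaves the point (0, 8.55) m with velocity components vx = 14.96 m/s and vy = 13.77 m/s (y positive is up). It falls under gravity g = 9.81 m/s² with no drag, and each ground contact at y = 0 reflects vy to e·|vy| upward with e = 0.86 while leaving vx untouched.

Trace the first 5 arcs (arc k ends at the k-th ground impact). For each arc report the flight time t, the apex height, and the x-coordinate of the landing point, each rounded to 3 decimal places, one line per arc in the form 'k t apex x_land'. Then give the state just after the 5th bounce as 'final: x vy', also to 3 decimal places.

Arc 1: start y=8.550, vy=13.770 → t=3.331, apex=18.214, x_land=49.827, impact vy=-18.904
  bounce: vy ← 0.86·18.904 = 16.258
Arc 2: start y=0.000, vy=16.258 → t=3.314, apex=13.471, x_land=99.412, impact vy=-16.258
  bounce: vy ← 0.86·16.258 = 13.981
Arc 3: start y=0.000, vy=13.981 → t=2.850, apex=9.963, x_land=142.054, impact vy=-13.981
  bounce: vy ← 0.86·13.981 = 12.024
Arc 4: start y=0.000, vy=12.024 → t=2.451, apex=7.369, x_land=178.727, impact vy=-12.024
  bounce: vy ← 0.86·12.024 = 10.341
Arc 5: start y=0.000, vy=10.341 → t=2.108, apex=5.450, x_land=210.266, impact vy=-10.341
  bounce: vy ← 0.86·10.341 = 8.893

1 3.331 18.214 49.827
2 3.314 13.471 99.412
3 2.850 9.963 142.054
4 2.451 7.369 178.727
5 2.108 5.450 210.266
final: 210.266 8.893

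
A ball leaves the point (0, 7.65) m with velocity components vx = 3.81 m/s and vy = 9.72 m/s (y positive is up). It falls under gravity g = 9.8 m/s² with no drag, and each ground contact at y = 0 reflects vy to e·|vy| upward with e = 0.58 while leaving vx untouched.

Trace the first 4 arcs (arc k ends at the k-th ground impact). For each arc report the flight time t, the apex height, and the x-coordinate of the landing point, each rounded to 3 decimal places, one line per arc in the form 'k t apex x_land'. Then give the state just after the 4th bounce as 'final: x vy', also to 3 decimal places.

1 2.587 12.470 9.857
2 1.851 4.195 16.908
3 1.073 1.411 20.997
4 0.623 0.475 23.369
final: 23.369 1.769

Arc 1: start y=7.650, vy=9.720 → t=2.587, apex=12.470, x_land=9.857, impact vy=-15.634
  bounce: vy ← 0.58·15.634 = 9.068
Arc 2: start y=0.000, vy=9.068 → t=1.851, apex=4.195, x_land=16.908, impact vy=-9.068
  bounce: vy ← 0.58·9.068 = 5.259
Arc 3: start y=0.000, vy=5.259 → t=1.073, apex=1.411, x_land=20.997, impact vy=-5.259
  bounce: vy ← 0.58·5.259 = 3.050
Arc 4: start y=0.000, vy=3.050 → t=0.623, apex=0.475, x_land=23.369, impact vy=-3.050
  bounce: vy ← 0.58·3.050 = 1.769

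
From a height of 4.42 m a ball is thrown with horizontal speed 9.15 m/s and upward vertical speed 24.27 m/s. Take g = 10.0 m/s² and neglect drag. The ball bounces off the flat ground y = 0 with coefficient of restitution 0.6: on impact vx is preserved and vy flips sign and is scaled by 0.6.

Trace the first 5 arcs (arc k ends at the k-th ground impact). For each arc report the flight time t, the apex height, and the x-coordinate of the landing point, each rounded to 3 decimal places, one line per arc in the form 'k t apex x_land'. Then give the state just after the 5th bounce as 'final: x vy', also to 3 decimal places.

Arc 1: start y=4.420, vy=24.270 → t=5.030, apex=33.872, x_land=46.022, impact vy=-26.028
  bounce: vy ← 0.6·26.028 = 15.617
Arc 2: start y=0.000, vy=15.617 → t=3.123, apex=12.194, x_land=74.600, impact vy=-15.617
  bounce: vy ← 0.6·15.617 = 9.370
Arc 3: start y=0.000, vy=9.370 → t=1.874, apex=4.390, x_land=91.747, impact vy=-9.370
  bounce: vy ← 0.6·9.370 = 5.622
Arc 4: start y=0.000, vy=5.622 → t=1.124, apex=1.580, x_land=102.036, impact vy=-5.622
  bounce: vy ← 0.6·5.622 = 3.373
Arc 5: start y=0.000, vy=3.373 → t=0.675, apex=0.569, x_land=108.209, impact vy=-3.373
  bounce: vy ← 0.6·3.373 = 2.024

1 5.030 33.872 46.022
2 3.123 12.194 74.600
3 1.874 4.390 91.747
4 1.124 1.580 102.036
5 0.675 0.569 108.209
final: 108.209 2.024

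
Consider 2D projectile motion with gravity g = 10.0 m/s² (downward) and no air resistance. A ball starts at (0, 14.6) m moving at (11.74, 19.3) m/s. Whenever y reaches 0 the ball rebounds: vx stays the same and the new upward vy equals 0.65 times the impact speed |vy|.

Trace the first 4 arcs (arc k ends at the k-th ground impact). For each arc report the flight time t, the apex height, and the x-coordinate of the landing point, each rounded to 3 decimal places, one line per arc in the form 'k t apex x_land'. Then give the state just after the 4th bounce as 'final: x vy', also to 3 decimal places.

Arc 1: start y=14.600, vy=19.300 → t=4.508, apex=33.224, x_land=52.921, impact vy=-25.778
  bounce: vy ← 0.65·25.778 = 16.756
Arc 2: start y=0.000, vy=16.756 → t=3.351, apex=14.037, x_land=92.263, impact vy=-16.756
  bounce: vy ← 0.65·16.756 = 10.891
Arc 3: start y=0.000, vy=10.891 → t=2.178, apex=5.931, x_land=117.835, impact vy=-10.891
  bounce: vy ← 0.65·10.891 = 7.079
Arc 4: start y=0.000, vy=7.079 → t=1.416, apex=2.506, x_land=134.457, impact vy=-7.079
  bounce: vy ← 0.65·7.079 = 4.601

1 4.508 33.224 52.921
2 3.351 14.037 92.263
3 2.178 5.931 117.835
4 1.416 2.506 134.457
final: 134.457 4.601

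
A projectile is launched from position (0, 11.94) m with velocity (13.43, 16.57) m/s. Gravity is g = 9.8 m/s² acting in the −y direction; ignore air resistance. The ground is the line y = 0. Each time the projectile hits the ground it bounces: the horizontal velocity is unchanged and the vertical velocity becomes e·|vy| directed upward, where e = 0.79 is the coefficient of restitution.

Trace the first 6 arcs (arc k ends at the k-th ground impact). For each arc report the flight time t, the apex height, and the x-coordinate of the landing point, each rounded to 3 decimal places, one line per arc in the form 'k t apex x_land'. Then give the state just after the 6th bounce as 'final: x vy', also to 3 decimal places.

1 3.992 25.948 53.613
2 3.636 16.194 102.443
3 2.872 10.107 141.019
4 2.269 6.308 171.495
5 1.793 3.937 195.570
6 1.416 2.457 214.589
final: 214.589 5.482

Arc 1: start y=11.940, vy=16.570 → t=3.992, apex=25.948, x_land=53.613, impact vy=-22.552
  bounce: vy ← 0.79·22.552 = 17.816
Arc 2: start y=0.000, vy=17.816 → t=3.636, apex=16.194, x_land=102.443, impact vy=-17.816
  bounce: vy ← 0.79·17.816 = 14.075
Arc 3: start y=0.000, vy=14.075 → t=2.872, apex=10.107, x_land=141.019, impact vy=-14.075
  bounce: vy ← 0.79·14.075 = 11.119
Arc 4: start y=0.000, vy=11.119 → t=2.269, apex=6.308, x_land=171.495, impact vy=-11.119
  bounce: vy ← 0.79·11.119 = 8.784
Arc 5: start y=0.000, vy=8.784 → t=1.793, apex=3.937, x_land=195.570, impact vy=-8.784
  bounce: vy ← 0.79·8.784 = 6.939
Arc 6: start y=0.000, vy=6.939 → t=1.416, apex=2.457, x_land=214.589, impact vy=-6.939
  bounce: vy ← 0.79·6.939 = 5.482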